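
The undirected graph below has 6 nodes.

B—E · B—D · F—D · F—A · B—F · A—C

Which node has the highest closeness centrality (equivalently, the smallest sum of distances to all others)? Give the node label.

Farness (sum of distances to all others) for each node — A:9, B:8, C:13, D:9, E:12, F:7.
The smallest farness is 7, for F, so F has the highest closeness.

F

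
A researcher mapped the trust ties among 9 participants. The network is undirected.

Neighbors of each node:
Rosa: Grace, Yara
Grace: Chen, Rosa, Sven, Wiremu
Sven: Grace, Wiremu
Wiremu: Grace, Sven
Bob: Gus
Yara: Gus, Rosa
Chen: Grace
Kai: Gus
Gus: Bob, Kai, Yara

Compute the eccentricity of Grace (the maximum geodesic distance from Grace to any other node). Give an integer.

Distances from Grace: Bob:4, Chen:1, Gus:3, Kai:4, Rosa:1, Sven:1, Wiremu:1, Yara:2.
The largest is 4 (to Bob and Kai), so the eccentricity of Grace is 4.

4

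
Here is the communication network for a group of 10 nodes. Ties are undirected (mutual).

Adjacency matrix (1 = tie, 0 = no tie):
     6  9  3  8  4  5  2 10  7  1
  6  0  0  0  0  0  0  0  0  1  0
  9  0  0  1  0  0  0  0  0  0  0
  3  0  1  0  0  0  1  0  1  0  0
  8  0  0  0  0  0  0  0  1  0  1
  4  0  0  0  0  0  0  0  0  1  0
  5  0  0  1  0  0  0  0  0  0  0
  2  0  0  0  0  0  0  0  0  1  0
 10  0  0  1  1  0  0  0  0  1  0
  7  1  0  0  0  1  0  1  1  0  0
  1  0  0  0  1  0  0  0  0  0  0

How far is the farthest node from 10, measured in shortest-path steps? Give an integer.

2

Distances from 10: 1:2, 2:2, 3:1, 4:2, 5:2, 6:2, 7:1, 8:1, 9:2.
The largest is 2 (to 6, 4, 2, 9, 5, and 1), so the eccentricity of 10 is 2.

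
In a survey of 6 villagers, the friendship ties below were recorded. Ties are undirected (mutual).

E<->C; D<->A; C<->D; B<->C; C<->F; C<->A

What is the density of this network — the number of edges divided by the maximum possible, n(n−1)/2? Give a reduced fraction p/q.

There are 6 edges and 6 nodes, so the maximum possible is C(6,2) = 15.
Density = 6/15 = 2/5.

2/5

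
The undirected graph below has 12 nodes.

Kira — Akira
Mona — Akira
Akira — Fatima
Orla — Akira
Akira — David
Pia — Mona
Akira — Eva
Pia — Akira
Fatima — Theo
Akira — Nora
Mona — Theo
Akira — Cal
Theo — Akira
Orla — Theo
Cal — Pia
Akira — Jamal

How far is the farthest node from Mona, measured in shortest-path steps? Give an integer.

Distances from Mona: Akira:1, Cal:2, David:2, Eva:2, Fatima:2, Jamal:2, Kira:2, Nora:2, Orla:2, Pia:1, Theo:1.
The largest is 2 (to Eva, Fatima, Cal, David, Jamal, Orla, Kira, and Nora), so the eccentricity of Mona is 2.

2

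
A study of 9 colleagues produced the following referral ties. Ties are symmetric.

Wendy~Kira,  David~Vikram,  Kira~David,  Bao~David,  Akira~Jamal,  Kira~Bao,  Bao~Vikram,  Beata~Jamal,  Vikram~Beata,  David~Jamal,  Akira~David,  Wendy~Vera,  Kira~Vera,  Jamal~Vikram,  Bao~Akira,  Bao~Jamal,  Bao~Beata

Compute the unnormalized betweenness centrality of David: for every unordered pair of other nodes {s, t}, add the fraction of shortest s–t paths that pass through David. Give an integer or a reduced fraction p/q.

Pairs whose geodesics pass through David — Vikram–Akira: 1/3; Vikram–Vera: 1/2; Vikram–Wendy: 1/2; Vikram–Kira: 1/2; Akira–Vera: 1/2; Akira–Wendy: 1/2; Akira–Kira: 1/2; Jamal–Vera: 1/2; Jamal–Wendy: 1/2; Jamal–Kira: 1/2.
All other pairs contribute 0.
Summing the contributions gives betweenness(David) = 29/6.

29/6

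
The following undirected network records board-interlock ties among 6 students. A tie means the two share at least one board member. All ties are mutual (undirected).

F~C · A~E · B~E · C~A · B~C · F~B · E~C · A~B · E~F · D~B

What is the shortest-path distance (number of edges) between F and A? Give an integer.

2

One shortest route is F – B – A, which uses 2 edges, and F and A are not directly tied, so nothing shorter exists. So d(F,A) = 2.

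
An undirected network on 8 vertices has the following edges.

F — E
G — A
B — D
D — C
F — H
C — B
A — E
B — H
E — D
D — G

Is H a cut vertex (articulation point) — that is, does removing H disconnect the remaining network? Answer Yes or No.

Even without H, every remaining node can still reach every other (the residual graph is connected), so H is not a cut vertex.

No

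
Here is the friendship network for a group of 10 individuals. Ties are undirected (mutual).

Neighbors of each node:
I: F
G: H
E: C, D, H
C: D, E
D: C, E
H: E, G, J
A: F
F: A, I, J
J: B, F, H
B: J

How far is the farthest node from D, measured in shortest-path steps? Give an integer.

5

Distances from D: A:5, B:4, C:1, E:1, F:4, G:3, H:2, I:5, J:3.
The largest is 5 (to A and I), so the eccentricity of D is 5.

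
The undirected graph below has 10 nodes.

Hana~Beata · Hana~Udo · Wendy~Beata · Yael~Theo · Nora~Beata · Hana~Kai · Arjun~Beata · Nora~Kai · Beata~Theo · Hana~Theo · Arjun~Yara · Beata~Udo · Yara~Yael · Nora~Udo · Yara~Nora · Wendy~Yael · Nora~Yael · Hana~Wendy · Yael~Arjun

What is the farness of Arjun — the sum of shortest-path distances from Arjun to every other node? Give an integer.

Distances from Arjun: Beata:1, Hana:2, Kai:3, Nora:2, Theo:2, Udo:2, Wendy:2, Yael:1, Yara:1.
Sum = 1 + 2 + 3 + 2 + 2 + 2 + 2 + 1 + 1 = 16.

16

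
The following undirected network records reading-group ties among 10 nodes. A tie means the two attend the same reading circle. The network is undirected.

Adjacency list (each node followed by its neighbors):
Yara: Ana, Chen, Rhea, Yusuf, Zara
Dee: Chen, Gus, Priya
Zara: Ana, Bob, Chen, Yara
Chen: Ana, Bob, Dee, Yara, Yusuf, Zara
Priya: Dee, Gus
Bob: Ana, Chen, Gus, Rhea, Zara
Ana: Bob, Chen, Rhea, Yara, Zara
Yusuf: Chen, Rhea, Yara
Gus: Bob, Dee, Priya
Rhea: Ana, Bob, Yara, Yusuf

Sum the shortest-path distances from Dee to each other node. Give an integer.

Distances from Dee: Ana:2, Bob:2, Chen:1, Gus:1, Priya:1, Rhea:3, Yara:2, Yusuf:2, Zara:2.
Sum = 2 + 2 + 1 + 1 + 1 + 3 + 2 + 2 + 2 = 16.

16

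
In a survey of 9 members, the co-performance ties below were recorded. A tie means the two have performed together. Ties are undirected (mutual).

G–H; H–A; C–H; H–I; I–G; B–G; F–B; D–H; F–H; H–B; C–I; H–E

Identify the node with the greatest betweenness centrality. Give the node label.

H

Unnormalized betweenness of each node: A:0, B:1/2, C:0, D:0, E:0, F:0, G:1/2, H:45/2, I:1/2.
H has the largest value, 45/2, making it the main broker — the node through which the most shortest paths run.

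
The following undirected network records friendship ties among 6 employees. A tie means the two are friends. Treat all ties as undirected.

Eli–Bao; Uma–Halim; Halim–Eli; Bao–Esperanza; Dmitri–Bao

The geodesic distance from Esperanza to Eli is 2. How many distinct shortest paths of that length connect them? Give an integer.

1

The shortest distance is 2, and the only length-2 path is Esperanza–Bao–Eli. So there is exactly 1 shortest path.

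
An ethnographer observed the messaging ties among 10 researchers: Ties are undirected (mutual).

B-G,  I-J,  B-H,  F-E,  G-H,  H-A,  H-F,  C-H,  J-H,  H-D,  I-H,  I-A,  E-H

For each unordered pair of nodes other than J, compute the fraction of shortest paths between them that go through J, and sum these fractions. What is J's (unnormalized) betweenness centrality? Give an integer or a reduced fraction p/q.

0

No shortest path between any pair of other nodes passes through J.
Summing the contributions gives betweenness(J) = 0.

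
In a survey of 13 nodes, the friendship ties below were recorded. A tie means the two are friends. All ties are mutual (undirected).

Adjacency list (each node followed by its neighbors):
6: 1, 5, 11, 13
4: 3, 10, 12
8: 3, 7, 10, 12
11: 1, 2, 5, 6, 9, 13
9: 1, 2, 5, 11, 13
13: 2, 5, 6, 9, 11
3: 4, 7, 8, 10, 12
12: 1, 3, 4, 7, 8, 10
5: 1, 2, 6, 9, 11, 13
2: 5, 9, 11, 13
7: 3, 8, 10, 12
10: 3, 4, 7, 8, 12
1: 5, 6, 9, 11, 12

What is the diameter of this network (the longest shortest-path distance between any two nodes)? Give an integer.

Eccentricity of each node (its greatest distance to any other): 1:2, 2:4, 3:4, 4:4, 5:3, 6:3, 7:4, 8:4, 9:3, 10:4, 11:3, 12:3, 13:4.
The maximum eccentricity is 4, realized for instance by the pair 3–2 via 3 – 12 – 1 – 9 – 2. So the diameter is 4.

4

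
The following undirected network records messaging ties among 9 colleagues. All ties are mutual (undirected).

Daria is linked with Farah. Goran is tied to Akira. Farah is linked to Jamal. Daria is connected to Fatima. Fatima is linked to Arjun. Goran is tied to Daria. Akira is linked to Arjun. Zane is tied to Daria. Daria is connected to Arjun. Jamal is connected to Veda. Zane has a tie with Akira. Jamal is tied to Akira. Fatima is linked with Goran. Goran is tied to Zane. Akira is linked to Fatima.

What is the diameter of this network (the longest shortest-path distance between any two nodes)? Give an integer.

Eccentricity of each node (its greatest distance to any other): Akira:2, Arjun:3, Daria:3, Farah:2, Fatima:3, Goran:3, Jamal:2, Veda:3, Zane:3.
The maximum eccentricity is 3, realized for instance by the pair Fatima–Veda via Fatima – Akira – Jamal – Veda. So the diameter is 3.

3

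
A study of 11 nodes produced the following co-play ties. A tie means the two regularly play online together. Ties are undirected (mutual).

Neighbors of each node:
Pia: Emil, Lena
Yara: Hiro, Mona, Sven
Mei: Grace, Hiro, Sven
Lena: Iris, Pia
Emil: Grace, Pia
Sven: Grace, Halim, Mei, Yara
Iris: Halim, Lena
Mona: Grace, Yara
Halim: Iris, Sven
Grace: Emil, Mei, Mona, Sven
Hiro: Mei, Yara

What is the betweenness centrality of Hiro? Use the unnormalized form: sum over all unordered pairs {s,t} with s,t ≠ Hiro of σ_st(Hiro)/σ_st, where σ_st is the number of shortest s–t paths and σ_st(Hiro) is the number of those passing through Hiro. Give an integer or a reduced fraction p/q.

Pairs whose geodesics pass through Hiro — Mei–Yara: 1/2.
All other pairs contribute 0.
Summing the contributions gives betweenness(Hiro) = 1/2.

1/2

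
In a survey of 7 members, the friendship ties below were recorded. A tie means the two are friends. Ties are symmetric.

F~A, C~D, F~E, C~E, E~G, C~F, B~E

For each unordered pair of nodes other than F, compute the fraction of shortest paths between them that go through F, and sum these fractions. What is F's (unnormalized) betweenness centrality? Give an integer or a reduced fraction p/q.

5

Pairs whose geodesics pass through F — A–D: 1; A–B: 1; A–G: 1; A–C: 1; A–E: 1.
All other pairs contribute 0.
Summing the contributions gives betweenness(F) = 5.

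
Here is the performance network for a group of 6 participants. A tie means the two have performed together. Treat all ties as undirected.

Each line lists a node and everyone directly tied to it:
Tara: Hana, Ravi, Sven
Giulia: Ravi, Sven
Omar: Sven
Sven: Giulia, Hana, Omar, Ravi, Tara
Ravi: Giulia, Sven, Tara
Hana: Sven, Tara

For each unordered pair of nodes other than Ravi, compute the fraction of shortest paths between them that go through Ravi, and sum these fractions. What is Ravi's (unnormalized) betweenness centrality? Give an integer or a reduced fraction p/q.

Pairs whose geodesics pass through Ravi — Tara–Giulia: 1/2.
All other pairs contribute 0.
Summing the contributions gives betweenness(Ravi) = 1/2.

1/2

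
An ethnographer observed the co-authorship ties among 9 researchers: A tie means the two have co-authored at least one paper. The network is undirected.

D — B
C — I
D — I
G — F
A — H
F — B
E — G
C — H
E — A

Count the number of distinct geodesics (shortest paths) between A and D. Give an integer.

1

The shortest distance is 4, and the only length-4 path is A–H–C–I–D. So there is exactly 1 shortest path.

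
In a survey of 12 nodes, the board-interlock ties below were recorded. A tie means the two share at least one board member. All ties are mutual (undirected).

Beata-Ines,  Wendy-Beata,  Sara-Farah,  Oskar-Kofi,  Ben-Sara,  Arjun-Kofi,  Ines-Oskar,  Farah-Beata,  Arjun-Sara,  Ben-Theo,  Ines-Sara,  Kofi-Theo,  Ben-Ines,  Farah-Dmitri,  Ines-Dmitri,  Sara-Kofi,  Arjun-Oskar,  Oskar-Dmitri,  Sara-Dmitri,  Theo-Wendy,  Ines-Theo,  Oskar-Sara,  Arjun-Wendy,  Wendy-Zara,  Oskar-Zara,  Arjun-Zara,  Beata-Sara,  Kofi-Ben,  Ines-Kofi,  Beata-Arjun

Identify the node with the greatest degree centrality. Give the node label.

Degrees — Arjun:6, Beata:5, Ben:4, Dmitri:4, Farah:3, Ines:7, Kofi:6, Oskar:6, Sara:8, Theo:4, Wendy:4, Zara:3.
The maximum is 8, attained only by Sara.

Sara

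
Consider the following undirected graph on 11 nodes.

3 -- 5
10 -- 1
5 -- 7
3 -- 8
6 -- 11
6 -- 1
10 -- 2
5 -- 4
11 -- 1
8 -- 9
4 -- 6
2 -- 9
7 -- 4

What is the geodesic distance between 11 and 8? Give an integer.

One shortest route is 11 – 6 – 4 – 5 – 3 – 8, which uses 5 edges, and at distance 4 from 11 we only reach {3, 9}, which does not include 8. So d(11,8) = 5.

5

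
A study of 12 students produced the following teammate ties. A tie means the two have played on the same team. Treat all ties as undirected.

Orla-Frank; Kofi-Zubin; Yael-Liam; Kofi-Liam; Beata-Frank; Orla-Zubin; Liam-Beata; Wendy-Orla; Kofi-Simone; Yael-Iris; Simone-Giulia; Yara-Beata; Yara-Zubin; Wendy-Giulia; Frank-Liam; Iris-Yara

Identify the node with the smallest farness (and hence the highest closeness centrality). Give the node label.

Farness (sum of distances to all others) for each node — Beata:23, Frank:22, Giulia:32, Iris:30, Kofi:21, Liam:20, Orla:22, Simone:27, Wendy:28, Yael:27, Yara:23, Zubin:21.
The smallest farness is 20, for Liam, so Liam has the highest closeness.

Liam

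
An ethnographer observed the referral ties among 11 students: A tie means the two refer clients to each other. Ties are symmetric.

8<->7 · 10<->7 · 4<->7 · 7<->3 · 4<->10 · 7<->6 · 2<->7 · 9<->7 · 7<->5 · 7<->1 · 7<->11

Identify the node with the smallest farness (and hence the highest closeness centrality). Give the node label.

7

Farness (sum of distances to all others) for each node — 1:19, 2:19, 3:19, 4:18, 5:19, 6:19, 7:10, 8:19, 9:19, 10:18, 11:19.
The smallest farness is 10, for 7, so 7 has the highest closeness.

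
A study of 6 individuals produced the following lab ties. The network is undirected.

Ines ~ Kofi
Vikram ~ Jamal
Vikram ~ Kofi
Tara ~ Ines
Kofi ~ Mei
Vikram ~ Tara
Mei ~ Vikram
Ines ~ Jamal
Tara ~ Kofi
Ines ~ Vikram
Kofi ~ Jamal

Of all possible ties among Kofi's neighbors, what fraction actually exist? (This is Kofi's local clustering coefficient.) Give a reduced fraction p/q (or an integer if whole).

3/5

Kofi's neighbors: Ines, Jamal, Mei, Tara, and Vikram (k = 5).
Possible neighbor pairs: C(5,2) = 10. Edges among them: Ines–Jamal, Ines–Tara, Ines–Vikram, Jamal–Vikram, Mei–Vikram, Tara–Vikram → e = 6.
Clustering(Kofi) = 6/10 = 3/5.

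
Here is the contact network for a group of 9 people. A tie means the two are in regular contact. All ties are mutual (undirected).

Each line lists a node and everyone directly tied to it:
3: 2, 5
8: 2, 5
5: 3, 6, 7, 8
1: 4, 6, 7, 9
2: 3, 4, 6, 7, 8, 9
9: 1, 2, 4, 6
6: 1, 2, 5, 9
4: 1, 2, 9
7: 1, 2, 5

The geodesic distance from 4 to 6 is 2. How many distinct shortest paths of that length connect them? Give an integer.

The shortest distance is 2. The length-2 paths are: 4–1–6; 4–9–6; 4–2–6.
That gives 3 distinct shortest paths.

3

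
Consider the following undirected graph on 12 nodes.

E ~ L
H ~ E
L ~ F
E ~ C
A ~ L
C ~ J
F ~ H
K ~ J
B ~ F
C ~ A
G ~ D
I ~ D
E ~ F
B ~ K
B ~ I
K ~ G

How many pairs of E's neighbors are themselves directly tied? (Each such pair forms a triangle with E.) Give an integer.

2

E's neighbors: C, F, H, and L.
Neighbor pairs that are themselves tied: E–F–H; E–F–L. Each forms one triangle with E, for 2 in total.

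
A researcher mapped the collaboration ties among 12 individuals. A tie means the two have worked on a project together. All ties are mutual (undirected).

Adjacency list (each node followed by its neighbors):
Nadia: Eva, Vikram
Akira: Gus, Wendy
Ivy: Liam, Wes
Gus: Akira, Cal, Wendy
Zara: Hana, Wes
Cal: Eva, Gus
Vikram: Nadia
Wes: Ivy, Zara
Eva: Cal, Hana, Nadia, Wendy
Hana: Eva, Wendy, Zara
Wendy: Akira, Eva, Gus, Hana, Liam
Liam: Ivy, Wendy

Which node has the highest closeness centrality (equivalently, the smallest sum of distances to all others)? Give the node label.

Wendy

Farness (sum of distances to all others) for each node — Akira:27, Cal:27, Eva:20, Gus:26, Hana:21, Ivy:31, Liam:25, Nadia:28, Vikram:38, Wendy:19, Wes:33, Zara:27.
The smallest farness is 19, for Wendy, so Wendy has the highest closeness.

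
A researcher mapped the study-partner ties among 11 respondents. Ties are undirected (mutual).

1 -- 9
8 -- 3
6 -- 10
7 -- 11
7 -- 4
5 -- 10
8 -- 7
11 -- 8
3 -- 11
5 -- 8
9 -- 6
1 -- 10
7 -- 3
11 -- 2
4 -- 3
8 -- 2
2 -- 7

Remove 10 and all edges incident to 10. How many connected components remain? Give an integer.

2

Without 10, the remaining ties split the others into: {2, 3, 4, 5, 7, 8, 11}; {1, 6, 9}.
That's 2 separate components.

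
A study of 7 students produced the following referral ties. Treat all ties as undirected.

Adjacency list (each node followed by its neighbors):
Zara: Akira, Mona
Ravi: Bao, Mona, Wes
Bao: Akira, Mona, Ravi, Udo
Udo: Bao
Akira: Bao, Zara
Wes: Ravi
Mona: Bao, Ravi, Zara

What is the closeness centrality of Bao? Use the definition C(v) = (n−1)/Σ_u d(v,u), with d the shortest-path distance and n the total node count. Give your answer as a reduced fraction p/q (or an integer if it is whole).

Distances from Bao: Akira:1, Mona:1, Ravi:1, Udo:1, Wes:2, Zara:2. Sum = 8.
n = 7, so closeness = 6/8 = 3/4.

3/4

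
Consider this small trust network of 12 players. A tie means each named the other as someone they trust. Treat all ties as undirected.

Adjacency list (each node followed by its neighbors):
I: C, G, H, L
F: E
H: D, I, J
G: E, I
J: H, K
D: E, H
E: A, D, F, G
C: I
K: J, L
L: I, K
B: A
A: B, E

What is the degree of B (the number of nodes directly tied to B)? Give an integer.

B is directly tied to A. That is 1 neighbor, so the degree of B is 1.

1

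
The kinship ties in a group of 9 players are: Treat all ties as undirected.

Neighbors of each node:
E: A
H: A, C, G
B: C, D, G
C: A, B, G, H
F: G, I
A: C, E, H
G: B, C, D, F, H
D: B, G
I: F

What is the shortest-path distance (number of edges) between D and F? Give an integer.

One shortest route is D – G – F, which uses 2 edges, and D and F are not directly tied, so nothing shorter exists. So d(D,F) = 2.

2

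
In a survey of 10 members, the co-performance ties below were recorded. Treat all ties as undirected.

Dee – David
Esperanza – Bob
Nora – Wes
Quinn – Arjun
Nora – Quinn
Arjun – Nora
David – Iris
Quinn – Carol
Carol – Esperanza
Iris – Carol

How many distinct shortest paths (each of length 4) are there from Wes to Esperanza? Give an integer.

1

The shortest distance is 4, and the only length-4 path is Wes–Nora–Quinn–Carol–Esperanza. So there is exactly 1 shortest path.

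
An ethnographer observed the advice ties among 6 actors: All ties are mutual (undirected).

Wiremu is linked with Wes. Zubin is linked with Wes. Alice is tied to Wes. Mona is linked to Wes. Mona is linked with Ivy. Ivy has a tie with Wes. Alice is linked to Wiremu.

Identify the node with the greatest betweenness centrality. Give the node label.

Unnormalized betweenness of each node: Alice:0, Ivy:0, Mona:0, Wes:8, Wiremu:0, Zubin:0.
Wes has the largest value, 8, making it the main broker — the node through which the most shortest paths run.

Wes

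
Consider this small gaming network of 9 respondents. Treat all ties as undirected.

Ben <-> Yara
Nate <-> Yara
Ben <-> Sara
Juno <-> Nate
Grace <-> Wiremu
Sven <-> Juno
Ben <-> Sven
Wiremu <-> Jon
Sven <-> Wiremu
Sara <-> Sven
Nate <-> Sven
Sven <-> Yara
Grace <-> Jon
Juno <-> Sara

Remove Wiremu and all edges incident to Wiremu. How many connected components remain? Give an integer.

Without Wiremu, the remaining ties split the others into: {Grace, Jon}; {Ben, Juno, Nate, Sara, Sven, Yara}.
That's 2 separate components.

2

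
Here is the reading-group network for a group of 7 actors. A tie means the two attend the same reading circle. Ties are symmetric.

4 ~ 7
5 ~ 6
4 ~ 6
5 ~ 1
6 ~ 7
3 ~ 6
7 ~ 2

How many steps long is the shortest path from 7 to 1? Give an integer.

3

One shortest route is 7 – 6 – 5 – 1, which uses 3 edges, and at distance 2 from 7 we only reach {3, 5}, which does not include 1. So d(7,1) = 3.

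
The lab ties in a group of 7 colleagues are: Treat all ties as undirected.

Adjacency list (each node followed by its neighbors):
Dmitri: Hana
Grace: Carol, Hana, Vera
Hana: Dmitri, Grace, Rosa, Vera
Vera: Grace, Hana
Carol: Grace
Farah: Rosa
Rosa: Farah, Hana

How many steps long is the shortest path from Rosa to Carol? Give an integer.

3

One shortest route is Rosa – Hana – Grace – Carol, which uses 3 edges, and at distance 2 from Rosa we only reach {Dmitri, Grace, Vera}, which does not include Carol. So d(Rosa,Carol) = 3.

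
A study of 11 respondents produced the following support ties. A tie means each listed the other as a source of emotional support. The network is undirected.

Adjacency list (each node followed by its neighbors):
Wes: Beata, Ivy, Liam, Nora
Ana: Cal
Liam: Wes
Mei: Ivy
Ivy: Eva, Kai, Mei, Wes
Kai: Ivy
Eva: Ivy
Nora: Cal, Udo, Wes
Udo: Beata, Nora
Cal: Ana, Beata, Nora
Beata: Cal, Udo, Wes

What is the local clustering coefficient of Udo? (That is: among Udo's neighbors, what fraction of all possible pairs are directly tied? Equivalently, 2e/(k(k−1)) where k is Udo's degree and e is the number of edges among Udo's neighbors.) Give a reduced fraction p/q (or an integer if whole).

Udo's neighbors: Beata and Nora (k = 2).
Possible neighbor pairs: C(2,2) = 1. Edges among them: none → e = 0.
Clustering(Udo) = 0/1.

0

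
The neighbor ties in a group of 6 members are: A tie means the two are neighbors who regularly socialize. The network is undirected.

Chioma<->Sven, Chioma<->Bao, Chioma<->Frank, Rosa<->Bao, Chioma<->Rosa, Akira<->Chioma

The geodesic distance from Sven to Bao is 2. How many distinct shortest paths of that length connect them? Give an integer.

1

The shortest distance is 2, and the only length-2 path is Sven–Chioma–Bao. So there is exactly 1 shortest path.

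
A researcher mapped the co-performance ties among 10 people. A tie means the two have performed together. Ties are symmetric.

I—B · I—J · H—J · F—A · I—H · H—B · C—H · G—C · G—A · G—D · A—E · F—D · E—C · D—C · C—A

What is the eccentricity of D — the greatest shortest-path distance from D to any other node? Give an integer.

3

Distances from D: A:2, B:3, C:1, E:2, F:1, G:1, H:2, I:3, J:3.
The largest is 3 (to I, B, and J), so the eccentricity of D is 3.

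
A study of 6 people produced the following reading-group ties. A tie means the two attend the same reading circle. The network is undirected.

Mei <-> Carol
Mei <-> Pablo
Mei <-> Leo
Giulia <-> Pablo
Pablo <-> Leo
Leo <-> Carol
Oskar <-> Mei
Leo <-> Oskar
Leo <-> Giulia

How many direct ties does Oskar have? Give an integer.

2

Oskar is directly tied to Leo and Mei. That is 2 neighbors, so the degree of Oskar is 2.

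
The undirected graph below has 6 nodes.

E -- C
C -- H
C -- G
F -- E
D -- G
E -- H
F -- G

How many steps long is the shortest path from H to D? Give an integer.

3

One shortest route is H – C – G – D, which uses 3 edges, and at distance 2 from H we only reach {F, G}, which does not include D. So d(H,D) = 3.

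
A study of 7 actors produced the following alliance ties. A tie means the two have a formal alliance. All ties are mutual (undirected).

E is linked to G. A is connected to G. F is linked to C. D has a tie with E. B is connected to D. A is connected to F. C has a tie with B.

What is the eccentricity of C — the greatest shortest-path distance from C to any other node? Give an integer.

3

Distances from C: A:2, B:1, D:2, E:3, F:1, G:3.
The largest is 3 (to E and G), so the eccentricity of C is 3.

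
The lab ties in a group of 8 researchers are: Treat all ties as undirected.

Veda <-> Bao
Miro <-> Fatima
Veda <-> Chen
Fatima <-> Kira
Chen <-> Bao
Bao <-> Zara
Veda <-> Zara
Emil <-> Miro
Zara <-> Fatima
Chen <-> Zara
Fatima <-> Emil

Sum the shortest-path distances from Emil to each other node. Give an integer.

15

Distances from Emil: Bao:3, Chen:3, Fatima:1, Kira:2, Miro:1, Veda:3, Zara:2.
Sum = 3 + 3 + 1 + 2 + 1 + 3 + 2 = 15.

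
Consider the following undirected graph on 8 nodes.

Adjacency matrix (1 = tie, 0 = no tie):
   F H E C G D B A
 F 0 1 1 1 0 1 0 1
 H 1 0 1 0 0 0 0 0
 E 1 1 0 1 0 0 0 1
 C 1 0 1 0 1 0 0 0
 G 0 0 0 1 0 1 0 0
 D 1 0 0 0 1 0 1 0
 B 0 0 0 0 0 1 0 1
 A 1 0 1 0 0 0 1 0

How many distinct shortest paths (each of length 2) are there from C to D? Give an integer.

The shortest distance is 2. The length-2 paths are: C–F–D; C–G–D.
That gives 2 distinct shortest paths.

2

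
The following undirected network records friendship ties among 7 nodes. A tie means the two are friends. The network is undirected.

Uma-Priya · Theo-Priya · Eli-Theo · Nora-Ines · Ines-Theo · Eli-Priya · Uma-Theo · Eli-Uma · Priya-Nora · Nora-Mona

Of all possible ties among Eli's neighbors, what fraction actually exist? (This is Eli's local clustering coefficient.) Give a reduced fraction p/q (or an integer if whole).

1

Eli's neighbors: Priya, Theo, and Uma (k = 3).
Possible neighbor pairs: C(3,2) = 3. Edges among them: Priya–Theo, Priya–Uma, Theo–Uma → e = 3.
Clustering(Eli) = 3/3 = 1.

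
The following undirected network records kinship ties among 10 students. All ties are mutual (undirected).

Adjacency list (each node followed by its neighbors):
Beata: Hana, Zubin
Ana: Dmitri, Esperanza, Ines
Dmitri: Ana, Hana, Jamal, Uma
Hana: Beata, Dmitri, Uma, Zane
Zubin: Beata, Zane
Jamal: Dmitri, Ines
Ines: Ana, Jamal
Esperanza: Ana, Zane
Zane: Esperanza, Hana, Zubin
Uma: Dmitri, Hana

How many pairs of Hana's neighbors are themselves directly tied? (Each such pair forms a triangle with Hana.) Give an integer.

Hana's neighbors: Beata, Dmitri, Uma, and Zane.
Neighbor pairs that are themselves tied: Hana–Dmitri–Uma. Each forms one triangle with Hana, for 1 in total.

1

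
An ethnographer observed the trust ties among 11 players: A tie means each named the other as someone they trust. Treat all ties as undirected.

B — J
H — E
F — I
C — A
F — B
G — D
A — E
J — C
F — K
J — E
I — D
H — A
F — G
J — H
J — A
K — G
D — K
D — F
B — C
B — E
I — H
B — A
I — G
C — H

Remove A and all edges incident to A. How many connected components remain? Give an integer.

A's neighbors (B, C, E, H, and J) remain reachable from one another through other ties, so the rest of the network stays in one piece.

1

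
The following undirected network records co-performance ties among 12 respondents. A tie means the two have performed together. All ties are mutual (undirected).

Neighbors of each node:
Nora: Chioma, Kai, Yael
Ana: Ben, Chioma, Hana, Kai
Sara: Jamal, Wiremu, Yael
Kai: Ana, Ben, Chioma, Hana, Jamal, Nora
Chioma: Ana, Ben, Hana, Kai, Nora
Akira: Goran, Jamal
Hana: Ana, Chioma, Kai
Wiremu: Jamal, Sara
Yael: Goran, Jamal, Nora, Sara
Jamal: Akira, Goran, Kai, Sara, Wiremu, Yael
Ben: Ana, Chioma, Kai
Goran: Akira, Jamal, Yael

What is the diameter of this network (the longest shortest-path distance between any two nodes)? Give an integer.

3

Eccentricity of each node (its greatest distance to any other): Akira:3, Ana:3, Ben:3, Chioma:3, Goran:3, Hana:3, Jamal:2, Kai:2, Nora:3, Sara:3, Wiremu:3, Yael:3.
The maximum eccentricity is 3, realized for instance by the pair Chioma–Sara via Chioma – Nora – Yael – Sara. So the diameter is 3.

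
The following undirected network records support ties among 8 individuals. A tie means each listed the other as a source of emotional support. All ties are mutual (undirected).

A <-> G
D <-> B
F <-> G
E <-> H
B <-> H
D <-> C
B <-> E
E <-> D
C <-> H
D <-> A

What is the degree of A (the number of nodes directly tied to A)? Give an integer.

A is directly tied to D and G. That is 2 neighbors, so the degree of A is 2.

2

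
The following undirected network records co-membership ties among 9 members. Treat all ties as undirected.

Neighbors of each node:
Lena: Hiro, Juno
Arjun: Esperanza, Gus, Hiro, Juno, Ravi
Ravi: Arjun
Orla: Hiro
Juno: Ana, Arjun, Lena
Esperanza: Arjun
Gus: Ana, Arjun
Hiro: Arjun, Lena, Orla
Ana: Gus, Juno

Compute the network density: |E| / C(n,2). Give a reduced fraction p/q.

5/18

There are 10 edges and 9 nodes, so the maximum possible is C(9,2) = 36.
Density = 10/36 = 5/18.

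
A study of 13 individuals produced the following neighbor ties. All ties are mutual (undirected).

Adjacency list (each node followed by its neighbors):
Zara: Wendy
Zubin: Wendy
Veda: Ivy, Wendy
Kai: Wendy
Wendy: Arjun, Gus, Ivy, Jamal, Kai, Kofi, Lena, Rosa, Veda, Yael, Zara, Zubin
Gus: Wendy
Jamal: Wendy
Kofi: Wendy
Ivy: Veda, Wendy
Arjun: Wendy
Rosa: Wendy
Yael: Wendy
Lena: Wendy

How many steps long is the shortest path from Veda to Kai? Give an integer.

One shortest route is Veda – Wendy – Kai, which uses 2 edges, and Veda and Kai are not directly tied, so nothing shorter exists. So d(Veda,Kai) = 2.

2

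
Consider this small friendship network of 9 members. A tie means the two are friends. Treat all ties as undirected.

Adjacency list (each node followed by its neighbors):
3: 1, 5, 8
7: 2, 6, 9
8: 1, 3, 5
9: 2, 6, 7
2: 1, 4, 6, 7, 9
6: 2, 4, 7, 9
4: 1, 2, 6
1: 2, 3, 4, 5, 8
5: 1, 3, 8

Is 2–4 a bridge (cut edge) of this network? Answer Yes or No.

Even without that edge, 2 still reaches 4 via 2 – 6 – 4, so the network stays connected. Not a bridge.

No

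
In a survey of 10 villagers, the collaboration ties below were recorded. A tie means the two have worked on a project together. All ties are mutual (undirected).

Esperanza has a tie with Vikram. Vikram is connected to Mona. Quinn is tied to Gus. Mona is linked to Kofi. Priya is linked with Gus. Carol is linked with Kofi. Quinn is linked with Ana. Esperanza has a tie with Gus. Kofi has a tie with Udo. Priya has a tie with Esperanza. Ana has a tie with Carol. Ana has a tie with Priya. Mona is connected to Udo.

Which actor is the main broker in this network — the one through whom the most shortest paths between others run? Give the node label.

Ana

Unnormalized betweenness of each node: Ana:55/6, Carol:23/3, Esperanza:25/3, Gus:3, Kofi:7, Mona:41/6, Priya:13/3, Quinn:4/3, Udo:0, Vikram:22/3.
Ana has the largest value, 55/6, making it the main broker — the node through which the most shortest paths run.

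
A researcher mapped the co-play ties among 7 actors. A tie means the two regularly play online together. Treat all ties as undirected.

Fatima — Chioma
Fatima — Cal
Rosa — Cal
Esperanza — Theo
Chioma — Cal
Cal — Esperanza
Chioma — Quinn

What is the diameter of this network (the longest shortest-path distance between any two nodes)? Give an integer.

4

Eccentricity of each node (its greatest distance to any other): Cal:2, Chioma:3, Esperanza:3, Fatima:3, Quinn:4, Rosa:3, Theo:4.
The maximum eccentricity is 4, realized for instance by the pair Theo–Quinn via Theo – Esperanza – Cal – Chioma – Quinn. So the diameter is 4.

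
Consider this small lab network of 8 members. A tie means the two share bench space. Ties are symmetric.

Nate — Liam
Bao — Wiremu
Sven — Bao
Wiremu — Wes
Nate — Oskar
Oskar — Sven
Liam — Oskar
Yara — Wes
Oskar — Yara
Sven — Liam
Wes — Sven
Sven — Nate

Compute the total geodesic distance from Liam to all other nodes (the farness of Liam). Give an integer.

12

Distances from Liam: Bao:2, Nate:1, Oskar:1, Sven:1, Wes:2, Wiremu:3, Yara:2.
Sum = 2 + 1 + 1 + 1 + 2 + 3 + 2 = 12.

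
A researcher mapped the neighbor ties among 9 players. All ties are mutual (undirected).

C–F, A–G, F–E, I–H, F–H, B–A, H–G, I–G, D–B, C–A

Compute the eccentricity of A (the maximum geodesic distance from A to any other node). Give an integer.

3

Distances from A: B:1, C:1, D:2, E:3, F:2, G:1, H:2, I:2.
The largest is 3 (to E), so the eccentricity of A is 3.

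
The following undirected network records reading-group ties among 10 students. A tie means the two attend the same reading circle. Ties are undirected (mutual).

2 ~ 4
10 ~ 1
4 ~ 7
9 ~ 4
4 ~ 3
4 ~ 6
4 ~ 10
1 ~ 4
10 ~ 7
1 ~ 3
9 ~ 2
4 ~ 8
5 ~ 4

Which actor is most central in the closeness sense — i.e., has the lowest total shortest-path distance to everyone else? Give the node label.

Farness (sum of distances to all others) for each node — 1:15, 2:16, 3:16, 4:9, 5:17, 6:17, 7:16, 8:17, 9:16, 10:15.
The smallest farness is 9, for 4, so 4 has the highest closeness.

4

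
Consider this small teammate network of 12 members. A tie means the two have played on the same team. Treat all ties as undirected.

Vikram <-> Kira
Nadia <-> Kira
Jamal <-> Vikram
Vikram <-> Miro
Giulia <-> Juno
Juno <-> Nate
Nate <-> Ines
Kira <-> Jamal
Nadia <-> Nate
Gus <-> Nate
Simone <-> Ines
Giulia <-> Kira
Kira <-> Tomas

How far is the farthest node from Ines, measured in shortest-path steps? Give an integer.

Distances from Ines: Giulia:3, Gus:2, Jamal:4, Juno:2, Kira:3, Miro:5, Nadia:2, Nate:1, Simone:1, Tomas:4, Vikram:4.
The largest is 5 (to Miro), so the eccentricity of Ines is 5.

5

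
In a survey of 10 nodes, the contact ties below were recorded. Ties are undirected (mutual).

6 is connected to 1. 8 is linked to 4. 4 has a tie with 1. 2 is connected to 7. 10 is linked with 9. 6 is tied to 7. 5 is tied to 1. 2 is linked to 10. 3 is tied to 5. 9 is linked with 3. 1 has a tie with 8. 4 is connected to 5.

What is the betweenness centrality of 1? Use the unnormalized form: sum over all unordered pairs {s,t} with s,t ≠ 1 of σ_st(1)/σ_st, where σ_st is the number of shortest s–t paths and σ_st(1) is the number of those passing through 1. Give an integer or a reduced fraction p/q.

38/3

Pairs whose geodesics pass through 1 — 10–8: 2/3; 2–8: 1; 2–4: 1; 2–5: 1/2; 7–8: 1; 7–4: 1; 7–5: 1; 7–3: 1/2; 6–8: 1; 6–4: 1; 6–5: 1; 6–3: 1; 6–9: 1/2; 8–5: 1/2 … (+2 more pairs).
All other pairs contribute 0.
Summing the contributions gives betweenness(1) = 38/3.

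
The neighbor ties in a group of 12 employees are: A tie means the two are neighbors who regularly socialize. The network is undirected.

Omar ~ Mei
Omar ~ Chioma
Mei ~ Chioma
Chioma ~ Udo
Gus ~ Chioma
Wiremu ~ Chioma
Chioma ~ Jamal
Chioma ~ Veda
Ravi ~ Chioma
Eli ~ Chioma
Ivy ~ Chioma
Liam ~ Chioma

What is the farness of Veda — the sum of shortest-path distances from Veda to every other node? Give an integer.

21

Distances from Veda: Chioma:1, Eli:2, Gus:2, Ivy:2, Jamal:2, Liam:2, Mei:2, Omar:2, Ravi:2, Udo:2, Wiremu:2.
Sum = 1 + 2 + 2 + 2 + 2 + 2 + 2 + 2 + 2 + 2 + 2 = 21.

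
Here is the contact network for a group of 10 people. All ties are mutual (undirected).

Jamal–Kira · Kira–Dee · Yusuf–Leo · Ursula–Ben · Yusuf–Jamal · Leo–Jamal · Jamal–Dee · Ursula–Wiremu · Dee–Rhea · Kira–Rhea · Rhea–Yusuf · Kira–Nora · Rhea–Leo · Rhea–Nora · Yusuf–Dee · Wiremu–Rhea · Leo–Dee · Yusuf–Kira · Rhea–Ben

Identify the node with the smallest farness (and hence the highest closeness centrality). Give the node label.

Rhea

Farness (sum of distances to all others) for each node — Ben:17, Dee:14, Jamal:18, Kira:14, Leo:15, Nora:17, Rhea:11, Ursula:23, Wiremu:17, Yusuf:14.
The smallest farness is 11, for Rhea, so Rhea has the highest closeness.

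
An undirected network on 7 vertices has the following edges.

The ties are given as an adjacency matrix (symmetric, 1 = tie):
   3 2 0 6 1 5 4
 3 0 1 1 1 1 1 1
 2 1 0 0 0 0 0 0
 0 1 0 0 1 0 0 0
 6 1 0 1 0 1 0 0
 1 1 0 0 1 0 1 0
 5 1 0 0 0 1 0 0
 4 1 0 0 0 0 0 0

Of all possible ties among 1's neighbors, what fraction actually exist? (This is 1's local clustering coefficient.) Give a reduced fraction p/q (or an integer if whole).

2/3

1's neighbors: 3, 5, and 6 (k = 3).
Possible neighbor pairs: C(3,2) = 3. Edges among them: 3–5, 3–6 → e = 2.
Clustering(1) = 2/3.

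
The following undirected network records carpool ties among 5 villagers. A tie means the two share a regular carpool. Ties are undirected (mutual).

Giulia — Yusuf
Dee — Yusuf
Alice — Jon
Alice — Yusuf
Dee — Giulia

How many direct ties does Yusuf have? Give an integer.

Yusuf is directly tied to Alice, Dee, and Giulia. That is 3 neighbors, so the degree of Yusuf is 3.

3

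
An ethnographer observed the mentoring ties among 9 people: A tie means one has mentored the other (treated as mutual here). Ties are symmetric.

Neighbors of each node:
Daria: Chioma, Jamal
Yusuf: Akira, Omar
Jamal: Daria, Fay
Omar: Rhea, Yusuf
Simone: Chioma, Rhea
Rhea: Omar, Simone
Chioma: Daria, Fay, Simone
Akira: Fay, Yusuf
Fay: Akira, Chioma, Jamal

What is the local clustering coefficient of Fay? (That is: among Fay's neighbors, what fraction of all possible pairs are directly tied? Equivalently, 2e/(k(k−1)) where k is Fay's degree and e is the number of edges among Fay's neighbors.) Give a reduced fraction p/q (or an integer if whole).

0

Fay's neighbors: Akira, Chioma, and Jamal (k = 3).
Possible neighbor pairs: C(3,2) = 3. Edges among them: none → e = 0.
Clustering(Fay) = 0/3 = 0.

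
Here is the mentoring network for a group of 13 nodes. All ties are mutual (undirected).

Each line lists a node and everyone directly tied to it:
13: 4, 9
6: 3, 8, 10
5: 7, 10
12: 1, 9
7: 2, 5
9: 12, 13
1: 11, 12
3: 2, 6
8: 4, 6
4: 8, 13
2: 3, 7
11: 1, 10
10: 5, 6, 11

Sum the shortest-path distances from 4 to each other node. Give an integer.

Distances from 4: 1:4, 2:4, 3:3, 5:4, 6:2, 7:5, 8:1, 9:2, 10:3, 11:4, 12:3, 13:1.
Sum = 4 + 4 + 3 + 4 + 2 + 5 + 1 + 2 + 3 + 4 + 3 + 1 = 36.

36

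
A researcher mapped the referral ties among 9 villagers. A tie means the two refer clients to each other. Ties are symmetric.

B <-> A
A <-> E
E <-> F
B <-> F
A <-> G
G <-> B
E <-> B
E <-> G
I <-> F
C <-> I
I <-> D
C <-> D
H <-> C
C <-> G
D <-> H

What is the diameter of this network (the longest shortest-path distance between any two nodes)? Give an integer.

Eccentricity of each node (its greatest distance to any other): A:3, B:3, C:2, D:3, E:3, F:3, G:2, H:3, I:3.
The maximum eccentricity is 3, realized for instance by the pair H–A via H – C – G – A. So the diameter is 3.

3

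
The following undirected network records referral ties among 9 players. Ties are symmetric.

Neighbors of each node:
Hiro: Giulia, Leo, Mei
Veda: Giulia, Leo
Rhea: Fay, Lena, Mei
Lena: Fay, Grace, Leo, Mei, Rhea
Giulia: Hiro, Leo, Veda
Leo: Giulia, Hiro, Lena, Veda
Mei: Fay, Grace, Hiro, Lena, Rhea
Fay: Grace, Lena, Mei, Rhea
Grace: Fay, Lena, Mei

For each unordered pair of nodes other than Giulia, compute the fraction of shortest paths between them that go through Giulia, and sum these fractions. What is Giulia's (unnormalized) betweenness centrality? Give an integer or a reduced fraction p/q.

5/6

Pairs whose geodesics pass through Giulia — Veda–Hiro: 1/2; Veda–Mei: 1/3.
All other pairs contribute 0.
Summing the contributions gives betweenness(Giulia) = 5/6.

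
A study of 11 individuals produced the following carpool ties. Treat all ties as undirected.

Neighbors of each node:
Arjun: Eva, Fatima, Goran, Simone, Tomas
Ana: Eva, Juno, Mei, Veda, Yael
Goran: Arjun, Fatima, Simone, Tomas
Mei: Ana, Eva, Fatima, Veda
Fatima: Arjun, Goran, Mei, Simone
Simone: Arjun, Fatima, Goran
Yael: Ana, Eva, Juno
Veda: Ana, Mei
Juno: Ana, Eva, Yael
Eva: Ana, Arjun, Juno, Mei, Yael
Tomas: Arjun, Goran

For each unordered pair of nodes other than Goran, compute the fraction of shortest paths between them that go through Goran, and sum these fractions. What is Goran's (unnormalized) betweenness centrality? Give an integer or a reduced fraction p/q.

Pairs whose geodesics pass through Goran — Tomas–Fatima: 1/2; Tomas–Simone: 1/2; Tomas–Mei: 1/3; Tomas–Veda: 1/4.
All other pairs contribute 0.
Summing the contributions gives betweenness(Goran) = 19/12.

19/12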